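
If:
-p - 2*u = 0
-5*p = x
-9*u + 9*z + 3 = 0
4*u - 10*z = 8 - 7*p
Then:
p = 7/15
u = -7/30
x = -7/3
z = -17/30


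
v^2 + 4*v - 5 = (v - 1)*(v + 5)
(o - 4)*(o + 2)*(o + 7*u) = o^3 + 7*o^2*u - 2*o^2 - 14*o*u - 8*o - 56*u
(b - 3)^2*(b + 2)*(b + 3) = b^4 - b^3 - 15*b^2 + 9*b + 54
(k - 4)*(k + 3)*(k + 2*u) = k^3 + 2*k^2*u - k^2 - 2*k*u - 12*k - 24*u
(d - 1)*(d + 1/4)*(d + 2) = d^3 + 5*d^2/4 - 7*d/4 - 1/2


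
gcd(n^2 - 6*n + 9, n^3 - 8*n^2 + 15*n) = n - 3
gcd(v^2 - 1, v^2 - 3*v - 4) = v + 1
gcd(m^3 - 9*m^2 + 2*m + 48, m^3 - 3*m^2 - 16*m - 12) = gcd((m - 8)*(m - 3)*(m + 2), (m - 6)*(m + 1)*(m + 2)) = m + 2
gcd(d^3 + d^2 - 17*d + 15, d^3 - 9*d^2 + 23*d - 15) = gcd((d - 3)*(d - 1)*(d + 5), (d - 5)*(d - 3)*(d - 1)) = d^2 - 4*d + 3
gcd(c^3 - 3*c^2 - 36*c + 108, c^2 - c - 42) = c + 6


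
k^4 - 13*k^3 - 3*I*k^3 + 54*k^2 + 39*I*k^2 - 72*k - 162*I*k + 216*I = (k - 6)*(k - 4)*(k - 3)*(k - 3*I)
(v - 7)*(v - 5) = v^2 - 12*v + 35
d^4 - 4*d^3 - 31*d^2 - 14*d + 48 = (d - 8)*(d - 1)*(d + 2)*(d + 3)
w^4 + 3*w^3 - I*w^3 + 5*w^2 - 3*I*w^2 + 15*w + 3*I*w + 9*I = (w + 3)*(w - 3*I)*(w + I)^2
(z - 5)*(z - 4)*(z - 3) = z^3 - 12*z^2 + 47*z - 60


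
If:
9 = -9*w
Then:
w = -1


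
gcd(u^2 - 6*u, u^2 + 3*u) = u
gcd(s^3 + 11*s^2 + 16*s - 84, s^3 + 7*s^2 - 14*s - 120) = s + 6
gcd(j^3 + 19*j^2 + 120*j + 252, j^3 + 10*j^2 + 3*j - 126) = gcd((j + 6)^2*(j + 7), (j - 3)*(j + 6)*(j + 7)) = j^2 + 13*j + 42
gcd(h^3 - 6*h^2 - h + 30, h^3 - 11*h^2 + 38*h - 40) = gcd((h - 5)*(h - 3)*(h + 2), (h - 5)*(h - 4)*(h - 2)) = h - 5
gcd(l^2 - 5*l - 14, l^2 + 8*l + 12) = l + 2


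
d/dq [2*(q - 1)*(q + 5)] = 4*q + 8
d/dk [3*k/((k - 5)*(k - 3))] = 3*(15 - k^2)/(k^4 - 16*k^3 + 94*k^2 - 240*k + 225)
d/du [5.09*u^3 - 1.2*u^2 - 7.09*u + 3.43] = 15.27*u^2 - 2.4*u - 7.09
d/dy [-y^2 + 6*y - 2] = 6 - 2*y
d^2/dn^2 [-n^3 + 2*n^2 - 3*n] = 4 - 6*n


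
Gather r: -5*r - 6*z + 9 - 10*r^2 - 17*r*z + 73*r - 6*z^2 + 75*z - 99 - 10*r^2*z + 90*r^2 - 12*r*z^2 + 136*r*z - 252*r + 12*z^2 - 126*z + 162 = r^2*(80 - 10*z) + r*(-12*z^2 + 119*z - 184) + 6*z^2 - 57*z + 72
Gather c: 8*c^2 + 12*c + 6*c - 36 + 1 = 8*c^2 + 18*c - 35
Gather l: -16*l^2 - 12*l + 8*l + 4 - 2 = -16*l^2 - 4*l + 2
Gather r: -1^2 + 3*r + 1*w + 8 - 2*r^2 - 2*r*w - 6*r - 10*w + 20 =-2*r^2 + r*(-2*w - 3) - 9*w + 27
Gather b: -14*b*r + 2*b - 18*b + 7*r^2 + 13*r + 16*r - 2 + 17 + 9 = b*(-14*r - 16) + 7*r^2 + 29*r + 24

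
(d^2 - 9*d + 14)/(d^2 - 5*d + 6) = (d - 7)/(d - 3)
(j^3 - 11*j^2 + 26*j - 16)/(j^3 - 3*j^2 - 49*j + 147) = (j^3 - 11*j^2 + 26*j - 16)/(j^3 - 3*j^2 - 49*j + 147)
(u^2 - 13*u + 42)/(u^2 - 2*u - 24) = (u - 7)/(u + 4)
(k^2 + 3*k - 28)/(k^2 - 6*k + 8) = (k + 7)/(k - 2)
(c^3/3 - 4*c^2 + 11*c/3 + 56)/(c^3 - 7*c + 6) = (c^2 - 15*c + 56)/(3*(c^2 - 3*c + 2))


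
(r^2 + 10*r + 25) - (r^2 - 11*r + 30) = 21*r - 5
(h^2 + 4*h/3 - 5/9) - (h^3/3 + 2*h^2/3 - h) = -h^3/3 + h^2/3 + 7*h/3 - 5/9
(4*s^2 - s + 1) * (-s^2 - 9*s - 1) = -4*s^4 - 35*s^3 + 4*s^2 - 8*s - 1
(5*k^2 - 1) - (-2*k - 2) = 5*k^2 + 2*k + 1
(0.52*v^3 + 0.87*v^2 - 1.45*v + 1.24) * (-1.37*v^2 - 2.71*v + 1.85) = -0.7124*v^5 - 2.6011*v^4 + 0.5908*v^3 + 3.8402*v^2 - 6.0429*v + 2.294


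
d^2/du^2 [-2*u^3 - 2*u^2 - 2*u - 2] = -12*u - 4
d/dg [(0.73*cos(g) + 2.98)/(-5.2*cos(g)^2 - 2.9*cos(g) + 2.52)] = (3.796*sin(g)^2 - 30.992*cos(g) - 14.2776)*sin(g)/(5.2*cos(g)^2 + 2.9*cos(g) - 2.52)^2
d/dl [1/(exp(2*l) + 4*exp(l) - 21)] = 2*(-exp(l) - 2)*exp(l)/(exp(2*l) + 4*exp(l) - 21)^2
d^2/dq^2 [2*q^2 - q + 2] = 4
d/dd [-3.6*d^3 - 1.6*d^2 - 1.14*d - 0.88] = -10.8*d^2 - 3.2*d - 1.14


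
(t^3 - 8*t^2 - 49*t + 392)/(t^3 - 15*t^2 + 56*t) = (t + 7)/t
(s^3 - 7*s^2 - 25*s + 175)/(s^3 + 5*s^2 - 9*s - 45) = (s^2 - 12*s + 35)/(s^2 - 9)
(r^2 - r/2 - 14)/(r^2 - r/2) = (2*r^2 - r - 28)/(r*(2*r - 1))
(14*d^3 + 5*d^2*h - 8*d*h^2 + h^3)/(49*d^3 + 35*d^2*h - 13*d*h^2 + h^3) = (2*d - h)/(7*d - h)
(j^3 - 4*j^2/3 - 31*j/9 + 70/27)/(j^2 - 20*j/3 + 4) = (9*j^2 - 6*j - 35)/(9*(j - 6))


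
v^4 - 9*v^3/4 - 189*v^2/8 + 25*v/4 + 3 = (v - 6)*(v - 1/2)*(v + 1/4)*(v + 4)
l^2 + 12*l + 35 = (l + 5)*(l + 7)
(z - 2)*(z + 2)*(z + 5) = z^3 + 5*z^2 - 4*z - 20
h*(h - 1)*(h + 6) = h^3 + 5*h^2 - 6*h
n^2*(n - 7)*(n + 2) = n^4 - 5*n^3 - 14*n^2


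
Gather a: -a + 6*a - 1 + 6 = 5*a + 5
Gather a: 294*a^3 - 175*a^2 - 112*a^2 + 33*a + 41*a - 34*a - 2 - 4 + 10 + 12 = 294*a^3 - 287*a^2 + 40*a + 16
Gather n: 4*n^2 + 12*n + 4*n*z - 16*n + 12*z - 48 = 4*n^2 + n*(4*z - 4) + 12*z - 48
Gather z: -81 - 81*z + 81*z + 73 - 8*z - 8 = -8*z - 16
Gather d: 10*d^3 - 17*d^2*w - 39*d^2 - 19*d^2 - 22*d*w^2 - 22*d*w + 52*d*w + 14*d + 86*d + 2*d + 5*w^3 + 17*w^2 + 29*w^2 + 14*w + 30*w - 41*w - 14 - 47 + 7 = 10*d^3 + d^2*(-17*w - 58) + d*(-22*w^2 + 30*w + 102) + 5*w^3 + 46*w^2 + 3*w - 54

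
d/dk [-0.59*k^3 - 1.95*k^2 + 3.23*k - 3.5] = -1.77*k^2 - 3.9*k + 3.23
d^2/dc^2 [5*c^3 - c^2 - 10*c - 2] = 30*c - 2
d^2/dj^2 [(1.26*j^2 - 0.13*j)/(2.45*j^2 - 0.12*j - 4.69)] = (7.105427357601e-15*j^4 - 0.81977*j^3 + 86.86818*j^2 - 8.96259*j + 55.5765)/(14.706125*j^6 - 2.1609*j^5 - 84.349335*j^4 + 8.271432*j^3 + 161.468727*j^2 - 7.918596*j - 103.161709)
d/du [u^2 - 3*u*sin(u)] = -3*u*cos(u) + 2*u - 3*sin(u)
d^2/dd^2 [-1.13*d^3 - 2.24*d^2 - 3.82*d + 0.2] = -6.78*d - 4.48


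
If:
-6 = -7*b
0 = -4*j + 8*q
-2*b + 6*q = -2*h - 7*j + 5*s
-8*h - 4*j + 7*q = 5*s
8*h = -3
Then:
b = 6/7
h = -3/8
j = 51/98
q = 51/196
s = 537/980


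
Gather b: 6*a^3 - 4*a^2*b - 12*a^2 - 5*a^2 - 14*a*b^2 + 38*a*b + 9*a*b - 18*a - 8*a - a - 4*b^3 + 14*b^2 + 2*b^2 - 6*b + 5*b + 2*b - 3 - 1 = 6*a^3 - 17*a^2 - 27*a - 4*b^3 + b^2*(16 - 14*a) + b*(-4*a^2 + 47*a + 1) - 4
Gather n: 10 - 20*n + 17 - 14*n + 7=34 - 34*n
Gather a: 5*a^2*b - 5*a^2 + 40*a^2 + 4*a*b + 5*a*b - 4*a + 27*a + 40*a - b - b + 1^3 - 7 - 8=a^2*(5*b + 35) + a*(9*b + 63) - 2*b - 14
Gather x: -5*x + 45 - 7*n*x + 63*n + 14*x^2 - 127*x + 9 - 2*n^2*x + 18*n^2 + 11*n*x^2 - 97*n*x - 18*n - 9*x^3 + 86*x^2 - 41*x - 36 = 18*n^2 + 45*n - 9*x^3 + x^2*(11*n + 100) + x*(-2*n^2 - 104*n - 173) + 18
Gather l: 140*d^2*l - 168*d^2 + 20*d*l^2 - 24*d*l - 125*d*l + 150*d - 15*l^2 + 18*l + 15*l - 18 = -168*d^2 + 150*d + l^2*(20*d - 15) + l*(140*d^2 - 149*d + 33) - 18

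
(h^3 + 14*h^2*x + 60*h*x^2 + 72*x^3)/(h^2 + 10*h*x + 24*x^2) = (h^2 + 8*h*x + 12*x^2)/(h + 4*x)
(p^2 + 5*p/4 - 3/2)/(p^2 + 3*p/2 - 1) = (4*p - 3)/(2*(2*p - 1))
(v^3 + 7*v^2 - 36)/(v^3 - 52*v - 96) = (v^2 + v - 6)/(v^2 - 6*v - 16)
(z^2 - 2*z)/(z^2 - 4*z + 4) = z/(z - 2)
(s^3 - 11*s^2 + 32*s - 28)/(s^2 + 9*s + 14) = (s^3 - 11*s^2 + 32*s - 28)/(s^2 + 9*s + 14)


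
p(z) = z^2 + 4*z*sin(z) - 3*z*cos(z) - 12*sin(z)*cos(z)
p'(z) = 3*z*sin(z) + 4*z*cos(z) + 2*z + 12*sin(z)^2 + 4*sin(z) - 12*cos(z)^2 - 3*cos(z)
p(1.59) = 9.21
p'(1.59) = 23.88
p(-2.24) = 2.04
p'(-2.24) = 7.84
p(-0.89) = 11.11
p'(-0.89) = -4.45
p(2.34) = 23.08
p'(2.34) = 8.56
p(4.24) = 3.80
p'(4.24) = -5.73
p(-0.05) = 0.76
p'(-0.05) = -15.43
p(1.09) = -1.38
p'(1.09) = 16.12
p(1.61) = 9.69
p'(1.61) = 23.87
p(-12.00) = 143.19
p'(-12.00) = -89.30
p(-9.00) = 66.73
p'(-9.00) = 19.09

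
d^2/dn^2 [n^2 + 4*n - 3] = 2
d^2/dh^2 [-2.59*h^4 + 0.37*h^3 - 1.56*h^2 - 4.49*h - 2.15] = -31.08*h^2 + 2.22*h - 3.12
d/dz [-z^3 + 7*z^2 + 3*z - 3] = -3*z^2 + 14*z + 3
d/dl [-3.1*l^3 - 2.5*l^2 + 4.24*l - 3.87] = -9.3*l^2 - 5.0*l + 4.24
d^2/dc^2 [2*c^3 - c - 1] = 12*c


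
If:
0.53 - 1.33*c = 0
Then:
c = 0.40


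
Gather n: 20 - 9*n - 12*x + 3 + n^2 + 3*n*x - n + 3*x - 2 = n^2 + n*(3*x - 10) - 9*x + 21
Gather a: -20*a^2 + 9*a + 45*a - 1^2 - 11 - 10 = -20*a^2 + 54*a - 22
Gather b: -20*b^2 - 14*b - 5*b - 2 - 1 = -20*b^2 - 19*b - 3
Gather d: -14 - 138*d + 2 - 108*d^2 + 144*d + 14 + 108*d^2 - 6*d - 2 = 0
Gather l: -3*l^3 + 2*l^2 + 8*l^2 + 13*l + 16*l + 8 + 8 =-3*l^3 + 10*l^2 + 29*l + 16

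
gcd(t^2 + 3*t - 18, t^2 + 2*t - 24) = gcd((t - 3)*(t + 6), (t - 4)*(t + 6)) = t + 6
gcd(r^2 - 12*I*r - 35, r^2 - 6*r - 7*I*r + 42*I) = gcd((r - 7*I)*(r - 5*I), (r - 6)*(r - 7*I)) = r - 7*I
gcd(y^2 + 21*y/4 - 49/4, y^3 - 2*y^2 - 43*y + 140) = y + 7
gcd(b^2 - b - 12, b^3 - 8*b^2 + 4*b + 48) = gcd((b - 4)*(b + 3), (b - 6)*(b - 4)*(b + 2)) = b - 4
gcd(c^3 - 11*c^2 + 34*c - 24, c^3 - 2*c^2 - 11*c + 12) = c^2 - 5*c + 4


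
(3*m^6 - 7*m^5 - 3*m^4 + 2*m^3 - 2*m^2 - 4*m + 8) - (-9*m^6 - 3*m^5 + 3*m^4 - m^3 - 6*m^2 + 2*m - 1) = 12*m^6 - 4*m^5 - 6*m^4 + 3*m^3 + 4*m^2 - 6*m + 9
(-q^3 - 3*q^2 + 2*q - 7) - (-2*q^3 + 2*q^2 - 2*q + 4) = q^3 - 5*q^2 + 4*q - 11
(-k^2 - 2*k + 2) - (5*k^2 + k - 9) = -6*k^2 - 3*k + 11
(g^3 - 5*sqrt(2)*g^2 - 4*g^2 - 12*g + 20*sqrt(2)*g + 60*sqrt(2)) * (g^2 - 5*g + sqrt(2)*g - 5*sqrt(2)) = g^5 - 9*g^4 - 4*sqrt(2)*g^4 - 2*g^3 + 36*sqrt(2)*g^3 - 32*sqrt(2)*g^2 + 150*g^2 - 240*sqrt(2)*g - 80*g - 600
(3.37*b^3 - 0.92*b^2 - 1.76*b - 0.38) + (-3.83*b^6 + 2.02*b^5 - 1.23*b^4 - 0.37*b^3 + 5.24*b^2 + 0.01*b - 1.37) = -3.83*b^6 + 2.02*b^5 - 1.23*b^4 + 3.0*b^3 + 4.32*b^2 - 1.75*b - 1.75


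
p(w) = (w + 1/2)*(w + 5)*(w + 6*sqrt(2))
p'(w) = (w + 1/2)*(w + 5) + (w + 1/2)*(w + 6*sqrt(2)) + (w + 5)*(w + 6*sqrt(2))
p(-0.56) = -2.11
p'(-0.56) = 34.45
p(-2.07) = -29.51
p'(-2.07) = 4.12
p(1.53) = 132.76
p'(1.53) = 98.99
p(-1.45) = -23.73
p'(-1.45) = 14.92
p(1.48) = 127.86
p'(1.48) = 97.14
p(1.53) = 132.76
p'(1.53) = 98.99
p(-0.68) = -6.07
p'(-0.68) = 31.54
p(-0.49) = 0.36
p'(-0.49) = 36.18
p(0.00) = 21.21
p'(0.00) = 49.17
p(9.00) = 2325.54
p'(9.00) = 543.90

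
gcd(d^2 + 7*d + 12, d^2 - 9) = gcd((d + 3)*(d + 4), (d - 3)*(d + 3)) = d + 3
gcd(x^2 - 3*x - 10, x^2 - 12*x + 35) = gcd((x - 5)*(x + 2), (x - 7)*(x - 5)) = x - 5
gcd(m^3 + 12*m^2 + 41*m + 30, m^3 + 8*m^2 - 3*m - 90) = m^2 + 11*m + 30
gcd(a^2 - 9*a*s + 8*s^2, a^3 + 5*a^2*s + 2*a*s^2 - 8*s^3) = -a + s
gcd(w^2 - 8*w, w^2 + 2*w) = w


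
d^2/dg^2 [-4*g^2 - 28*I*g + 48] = -8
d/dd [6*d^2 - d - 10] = 12*d - 1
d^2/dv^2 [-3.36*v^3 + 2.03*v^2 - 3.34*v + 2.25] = 4.06 - 20.16*v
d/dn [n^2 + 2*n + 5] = 2*n + 2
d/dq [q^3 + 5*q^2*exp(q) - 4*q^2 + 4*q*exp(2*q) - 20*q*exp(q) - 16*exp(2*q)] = 5*q^2*exp(q) + 3*q^2 + 8*q*exp(2*q) - 10*q*exp(q) - 8*q - 28*exp(2*q) - 20*exp(q)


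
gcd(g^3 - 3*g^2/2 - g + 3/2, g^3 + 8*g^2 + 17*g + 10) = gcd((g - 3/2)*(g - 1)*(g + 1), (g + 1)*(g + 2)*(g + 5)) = g + 1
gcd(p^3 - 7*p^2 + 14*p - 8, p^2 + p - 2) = p - 1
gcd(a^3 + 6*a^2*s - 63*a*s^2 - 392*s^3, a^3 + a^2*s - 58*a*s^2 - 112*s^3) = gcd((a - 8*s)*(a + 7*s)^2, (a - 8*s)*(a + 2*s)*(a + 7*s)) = -a^2 + a*s + 56*s^2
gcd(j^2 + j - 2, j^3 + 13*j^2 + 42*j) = 1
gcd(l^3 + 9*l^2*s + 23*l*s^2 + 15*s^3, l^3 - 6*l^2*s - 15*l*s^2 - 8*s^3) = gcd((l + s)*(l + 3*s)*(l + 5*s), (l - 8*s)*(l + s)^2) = l + s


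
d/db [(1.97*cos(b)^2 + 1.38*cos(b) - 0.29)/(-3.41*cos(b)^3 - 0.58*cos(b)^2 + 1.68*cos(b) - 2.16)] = (-6.7177*cos(b)^4 - 9.4116*cos(b)^3 - 1.1433*cos(b)^2 + 8.8468*cos(b) + 2.4936)*sin(b)/(11.6281*cos(b)^6 + 3.9556*cos(b)^5 - 11.1212*cos(b)^4 + 12.7824*cos(b)^3 + 5.328*cos(b)^2 - 7.2576*cos(b) + 4.6656)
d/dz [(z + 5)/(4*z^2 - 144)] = (z^2 - 2*z*(z + 5) - 36)/(4*(z^2 - 36)^2)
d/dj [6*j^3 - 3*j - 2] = 18*j^2 - 3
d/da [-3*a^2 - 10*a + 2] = -6*a - 10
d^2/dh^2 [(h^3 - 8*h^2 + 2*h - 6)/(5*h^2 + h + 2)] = 6*(27*h^3 - 68*h^2 - 46*h + 6)/(125*h^6 + 75*h^5 + 165*h^4 + 61*h^3 + 66*h^2 + 12*h + 8)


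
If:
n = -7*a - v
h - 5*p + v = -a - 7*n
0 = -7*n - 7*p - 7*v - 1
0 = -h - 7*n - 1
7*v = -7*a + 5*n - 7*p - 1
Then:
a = -24/3493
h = -485/499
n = -2/499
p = -667/3493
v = 26/499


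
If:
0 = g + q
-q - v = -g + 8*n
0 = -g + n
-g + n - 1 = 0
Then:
No Solution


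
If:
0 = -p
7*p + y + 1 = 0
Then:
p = 0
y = -1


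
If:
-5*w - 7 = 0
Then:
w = -7/5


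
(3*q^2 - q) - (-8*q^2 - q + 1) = 11*q^2 - 1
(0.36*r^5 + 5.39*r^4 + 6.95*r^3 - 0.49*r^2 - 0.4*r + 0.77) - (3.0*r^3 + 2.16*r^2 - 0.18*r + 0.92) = 0.36*r^5 + 5.39*r^4 + 3.95*r^3 - 2.65*r^2 - 0.22*r - 0.15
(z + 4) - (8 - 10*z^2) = 10*z^2 + z - 4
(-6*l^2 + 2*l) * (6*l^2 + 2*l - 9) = -36*l^4 + 58*l^2 - 18*l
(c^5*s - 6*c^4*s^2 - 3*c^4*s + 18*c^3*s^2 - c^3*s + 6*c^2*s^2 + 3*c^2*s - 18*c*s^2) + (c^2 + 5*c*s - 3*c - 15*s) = c^5*s - 6*c^4*s^2 - 3*c^4*s + 18*c^3*s^2 - c^3*s + 6*c^2*s^2 + 3*c^2*s + c^2 - 18*c*s^2 + 5*c*s - 3*c - 15*s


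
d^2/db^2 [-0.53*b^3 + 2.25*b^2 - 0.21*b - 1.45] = 4.5 - 3.18*b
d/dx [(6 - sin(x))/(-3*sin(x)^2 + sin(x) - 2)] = (-3*sin(x)^2 + 36*sin(x) - 4)*cos(x)/(3*sin(x)^2 - sin(x) + 2)^2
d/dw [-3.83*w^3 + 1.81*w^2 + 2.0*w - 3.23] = -11.49*w^2 + 3.62*w + 2.0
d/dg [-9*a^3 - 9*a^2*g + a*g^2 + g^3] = -9*a^2 + 2*a*g + 3*g^2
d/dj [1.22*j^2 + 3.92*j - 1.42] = 2.44*j + 3.92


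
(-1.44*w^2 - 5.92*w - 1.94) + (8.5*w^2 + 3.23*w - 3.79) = 7.06*w^2 - 2.69*w - 5.73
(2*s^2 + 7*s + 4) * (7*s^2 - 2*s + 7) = 14*s^4 + 45*s^3 + 28*s^2 + 41*s + 28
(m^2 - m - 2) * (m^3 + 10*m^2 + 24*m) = m^5 + 9*m^4 + 12*m^3 - 44*m^2 - 48*m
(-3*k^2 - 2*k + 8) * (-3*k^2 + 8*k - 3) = 9*k^4 - 18*k^3 - 31*k^2 + 70*k - 24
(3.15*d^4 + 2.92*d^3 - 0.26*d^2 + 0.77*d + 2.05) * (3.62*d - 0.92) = 11.403*d^5 + 7.6724*d^4 - 3.6276*d^3 + 3.0266*d^2 + 6.7126*d - 1.886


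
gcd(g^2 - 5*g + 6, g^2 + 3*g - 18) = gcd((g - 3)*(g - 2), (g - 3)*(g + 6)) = g - 3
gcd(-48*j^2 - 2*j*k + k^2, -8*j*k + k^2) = 8*j - k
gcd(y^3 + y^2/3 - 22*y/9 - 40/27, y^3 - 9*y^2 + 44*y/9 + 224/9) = y + 4/3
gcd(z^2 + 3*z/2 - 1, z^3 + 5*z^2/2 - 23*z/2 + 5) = z - 1/2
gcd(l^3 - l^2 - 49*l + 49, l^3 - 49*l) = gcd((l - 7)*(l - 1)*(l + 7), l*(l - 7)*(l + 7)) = l^2 - 49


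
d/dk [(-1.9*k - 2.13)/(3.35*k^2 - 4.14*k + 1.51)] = (6.365*k^2 + 14.271*k - 11.6872)/(11.2225*k^4 - 27.738*k^3 + 27.2566*k^2 - 12.5028*k + 2.2801)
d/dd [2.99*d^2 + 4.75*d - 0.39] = 5.98*d + 4.75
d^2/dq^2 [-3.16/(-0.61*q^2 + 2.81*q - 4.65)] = (-2.351672*q^2 + 10.833112*q + 3.16*(1.22*q - 2.81)*(2.44*q - 5.62) - 17.92668)/(0.61*q^2 - 2.81*q + 4.65)^3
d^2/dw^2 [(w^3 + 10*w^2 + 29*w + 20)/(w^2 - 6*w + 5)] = 120*(2*w^3 - 3*w^2 - 12*w + 29)/(w^6 - 18*w^5 + 123*w^4 - 396*w^3 + 615*w^2 - 450*w + 125)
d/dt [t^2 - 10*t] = 2*t - 10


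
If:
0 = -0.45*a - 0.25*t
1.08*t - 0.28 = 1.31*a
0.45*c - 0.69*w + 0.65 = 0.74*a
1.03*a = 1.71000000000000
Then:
No Solution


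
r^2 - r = r*(r - 1)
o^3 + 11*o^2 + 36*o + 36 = (o + 2)*(o + 3)*(o + 6)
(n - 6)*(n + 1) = n^2 - 5*n - 6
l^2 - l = l*(l - 1)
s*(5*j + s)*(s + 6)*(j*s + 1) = 5*j^2*s^3 + 30*j^2*s^2 + j*s^4 + 6*j*s^3 + 5*j*s^2 + 30*j*s + s^3 + 6*s^2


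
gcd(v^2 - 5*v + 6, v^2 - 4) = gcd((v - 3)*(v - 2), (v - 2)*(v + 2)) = v - 2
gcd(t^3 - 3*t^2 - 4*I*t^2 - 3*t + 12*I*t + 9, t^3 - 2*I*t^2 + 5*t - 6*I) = t^2 - 4*I*t - 3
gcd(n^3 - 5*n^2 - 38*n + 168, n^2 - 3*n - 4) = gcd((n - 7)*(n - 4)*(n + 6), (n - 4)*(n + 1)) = n - 4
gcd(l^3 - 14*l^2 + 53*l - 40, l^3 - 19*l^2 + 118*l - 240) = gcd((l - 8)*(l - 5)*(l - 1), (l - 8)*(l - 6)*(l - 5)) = l^2 - 13*l + 40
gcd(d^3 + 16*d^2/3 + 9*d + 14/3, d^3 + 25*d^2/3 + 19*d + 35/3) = d^2 + 10*d/3 + 7/3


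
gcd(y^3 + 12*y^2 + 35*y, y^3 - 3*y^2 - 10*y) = y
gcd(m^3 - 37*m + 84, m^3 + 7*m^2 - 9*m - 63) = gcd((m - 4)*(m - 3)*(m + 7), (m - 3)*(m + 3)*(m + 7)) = m^2 + 4*m - 21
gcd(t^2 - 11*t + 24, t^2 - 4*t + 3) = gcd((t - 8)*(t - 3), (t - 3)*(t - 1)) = t - 3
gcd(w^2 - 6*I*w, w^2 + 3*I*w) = w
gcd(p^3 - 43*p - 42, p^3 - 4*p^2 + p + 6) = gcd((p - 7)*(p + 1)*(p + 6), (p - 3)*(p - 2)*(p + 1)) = p + 1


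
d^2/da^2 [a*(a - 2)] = 2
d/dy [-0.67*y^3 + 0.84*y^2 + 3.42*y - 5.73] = -2.01*y^2 + 1.68*y + 3.42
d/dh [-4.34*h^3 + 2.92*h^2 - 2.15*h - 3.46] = -13.02*h^2 + 5.84*h - 2.15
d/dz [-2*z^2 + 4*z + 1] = 4 - 4*z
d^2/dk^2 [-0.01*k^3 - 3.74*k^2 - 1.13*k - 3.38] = -0.06*k - 7.48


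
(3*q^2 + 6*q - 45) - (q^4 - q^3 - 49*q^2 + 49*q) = -q^4 + q^3 + 52*q^2 - 43*q - 45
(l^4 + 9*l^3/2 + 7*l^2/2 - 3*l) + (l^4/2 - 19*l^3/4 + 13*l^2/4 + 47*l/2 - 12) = 3*l^4/2 - l^3/4 + 27*l^2/4 + 41*l/2 - 12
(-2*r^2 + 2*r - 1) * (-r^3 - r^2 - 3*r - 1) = 2*r^5 + 5*r^3 - 3*r^2 + r + 1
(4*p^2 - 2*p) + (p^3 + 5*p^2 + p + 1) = p^3 + 9*p^2 - p + 1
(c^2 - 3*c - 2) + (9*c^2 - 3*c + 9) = 10*c^2 - 6*c + 7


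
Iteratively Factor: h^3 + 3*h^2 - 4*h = (h - 1)*(h^2 + 4*h) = h*(h - 1)*(h + 4)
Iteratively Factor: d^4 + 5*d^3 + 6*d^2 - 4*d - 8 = (d + 2)*(d^3 + 3*d^2 - 4) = (d + 2)^2*(d^2 + d - 2) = (d + 2)^3*(d - 1)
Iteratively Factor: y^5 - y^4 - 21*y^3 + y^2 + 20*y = (y + 1)*(y^4 - 2*y^3 - 19*y^2 + 20*y) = (y + 1)*(y + 4)*(y^3 - 6*y^2 + 5*y) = (y - 1)*(y + 1)*(y + 4)*(y^2 - 5*y) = y*(y - 1)*(y + 1)*(y + 4)*(y - 5)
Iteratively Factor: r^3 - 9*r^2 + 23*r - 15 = (r - 1)*(r^2 - 8*r + 15) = (r - 5)*(r - 1)*(r - 3)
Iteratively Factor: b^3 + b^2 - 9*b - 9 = (b + 1)*(b^2 - 9) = (b - 3)*(b + 1)*(b + 3)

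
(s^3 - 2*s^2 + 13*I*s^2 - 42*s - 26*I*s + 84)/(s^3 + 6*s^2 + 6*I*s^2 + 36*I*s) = (s^2 + s*(-2 + 7*I) - 14*I)/(s*(s + 6))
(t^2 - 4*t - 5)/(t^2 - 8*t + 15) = (t + 1)/(t - 3)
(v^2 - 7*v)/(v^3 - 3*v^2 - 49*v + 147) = v/(v^2 + 4*v - 21)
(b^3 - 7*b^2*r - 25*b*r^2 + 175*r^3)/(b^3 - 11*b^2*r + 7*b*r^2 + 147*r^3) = (-b^2 + 25*r^2)/(-b^2 + 4*b*r + 21*r^2)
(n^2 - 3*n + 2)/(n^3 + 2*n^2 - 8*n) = (n - 1)/(n*(n + 4))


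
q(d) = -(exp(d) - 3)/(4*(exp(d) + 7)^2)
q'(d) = (exp(d) - 3)*exp(d)/(2*(exp(d) + 7)^3) - exp(d)/(4*(exp(d) + 7)^2)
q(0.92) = 0.00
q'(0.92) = -0.01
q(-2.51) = 0.01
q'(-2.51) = -0.00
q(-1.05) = 0.01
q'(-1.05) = -0.00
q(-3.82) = 0.02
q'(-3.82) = -0.00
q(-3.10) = 0.01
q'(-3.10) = -0.00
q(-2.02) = 0.01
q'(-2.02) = -0.00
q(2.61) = -0.01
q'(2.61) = 0.00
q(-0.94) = 0.01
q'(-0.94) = -0.00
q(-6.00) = 0.02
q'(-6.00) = 0.00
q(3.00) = -0.00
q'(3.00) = 0.00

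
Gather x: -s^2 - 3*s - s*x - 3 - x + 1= -s^2 - 3*s + x*(-s - 1) - 2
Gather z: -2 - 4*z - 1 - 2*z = -6*z - 3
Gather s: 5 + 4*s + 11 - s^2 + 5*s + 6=-s^2 + 9*s + 22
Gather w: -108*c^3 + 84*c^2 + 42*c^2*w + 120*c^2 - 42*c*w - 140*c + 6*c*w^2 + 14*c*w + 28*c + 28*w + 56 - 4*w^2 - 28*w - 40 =-108*c^3 + 204*c^2 - 112*c + w^2*(6*c - 4) + w*(42*c^2 - 28*c) + 16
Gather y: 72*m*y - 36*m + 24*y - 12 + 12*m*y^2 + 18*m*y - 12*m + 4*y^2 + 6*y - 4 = -48*m + y^2*(12*m + 4) + y*(90*m + 30) - 16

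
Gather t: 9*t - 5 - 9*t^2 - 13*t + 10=-9*t^2 - 4*t + 5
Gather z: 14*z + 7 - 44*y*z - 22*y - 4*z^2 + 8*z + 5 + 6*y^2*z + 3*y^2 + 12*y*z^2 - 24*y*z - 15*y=3*y^2 - 37*y + z^2*(12*y - 4) + z*(6*y^2 - 68*y + 22) + 12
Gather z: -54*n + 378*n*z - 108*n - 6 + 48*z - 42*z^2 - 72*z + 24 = -162*n - 42*z^2 + z*(378*n - 24) + 18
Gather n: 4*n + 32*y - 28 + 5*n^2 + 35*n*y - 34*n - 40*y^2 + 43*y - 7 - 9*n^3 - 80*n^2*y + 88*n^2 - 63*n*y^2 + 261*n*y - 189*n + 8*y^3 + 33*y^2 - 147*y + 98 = -9*n^3 + n^2*(93 - 80*y) + n*(-63*y^2 + 296*y - 219) + 8*y^3 - 7*y^2 - 72*y + 63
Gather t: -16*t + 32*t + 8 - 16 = 16*t - 8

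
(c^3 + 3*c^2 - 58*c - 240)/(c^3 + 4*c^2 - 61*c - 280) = (c + 6)/(c + 7)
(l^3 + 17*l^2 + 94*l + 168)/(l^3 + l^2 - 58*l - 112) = (l^2 + 10*l + 24)/(l^2 - 6*l - 16)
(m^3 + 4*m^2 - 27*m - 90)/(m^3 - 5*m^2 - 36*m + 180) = (m + 3)/(m - 6)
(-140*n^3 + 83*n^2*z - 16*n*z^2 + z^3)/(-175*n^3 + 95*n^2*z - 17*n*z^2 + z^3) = (-4*n + z)/(-5*n + z)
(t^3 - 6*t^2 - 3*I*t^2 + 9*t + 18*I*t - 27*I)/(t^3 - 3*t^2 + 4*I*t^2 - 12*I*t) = (t^2 - 3*t*(1 + I) + 9*I)/(t*(t + 4*I))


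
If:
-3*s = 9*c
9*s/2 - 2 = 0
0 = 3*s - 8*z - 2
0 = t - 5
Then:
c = -4/27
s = 4/9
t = 5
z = -1/12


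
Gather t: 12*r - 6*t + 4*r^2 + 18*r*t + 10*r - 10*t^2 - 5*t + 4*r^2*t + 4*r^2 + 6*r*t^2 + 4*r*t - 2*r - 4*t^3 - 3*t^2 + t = 8*r^2 + 20*r - 4*t^3 + t^2*(6*r - 13) + t*(4*r^2 + 22*r - 10)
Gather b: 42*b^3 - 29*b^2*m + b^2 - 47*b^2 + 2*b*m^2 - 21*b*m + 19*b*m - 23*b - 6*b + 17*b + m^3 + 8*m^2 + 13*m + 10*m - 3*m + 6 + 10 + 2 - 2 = 42*b^3 + b^2*(-29*m - 46) + b*(2*m^2 - 2*m - 12) + m^3 + 8*m^2 + 20*m + 16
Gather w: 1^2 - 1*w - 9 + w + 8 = 0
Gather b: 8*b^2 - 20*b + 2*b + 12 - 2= 8*b^2 - 18*b + 10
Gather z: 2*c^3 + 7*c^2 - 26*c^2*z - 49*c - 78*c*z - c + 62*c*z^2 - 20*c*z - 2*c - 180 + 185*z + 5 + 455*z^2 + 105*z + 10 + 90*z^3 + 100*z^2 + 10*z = 2*c^3 + 7*c^2 - 52*c + 90*z^3 + z^2*(62*c + 555) + z*(-26*c^2 - 98*c + 300) - 165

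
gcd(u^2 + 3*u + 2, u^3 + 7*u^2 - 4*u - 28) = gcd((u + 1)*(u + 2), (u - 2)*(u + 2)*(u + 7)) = u + 2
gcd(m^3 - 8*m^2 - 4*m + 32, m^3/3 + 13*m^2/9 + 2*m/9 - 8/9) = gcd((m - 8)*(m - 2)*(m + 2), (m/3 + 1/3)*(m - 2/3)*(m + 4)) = 1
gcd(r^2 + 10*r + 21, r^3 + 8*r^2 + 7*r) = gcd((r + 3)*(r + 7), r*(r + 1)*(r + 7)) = r + 7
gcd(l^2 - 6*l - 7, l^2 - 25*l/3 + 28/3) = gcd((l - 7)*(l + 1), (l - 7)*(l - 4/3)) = l - 7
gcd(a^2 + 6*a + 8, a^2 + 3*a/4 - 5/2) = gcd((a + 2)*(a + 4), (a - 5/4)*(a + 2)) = a + 2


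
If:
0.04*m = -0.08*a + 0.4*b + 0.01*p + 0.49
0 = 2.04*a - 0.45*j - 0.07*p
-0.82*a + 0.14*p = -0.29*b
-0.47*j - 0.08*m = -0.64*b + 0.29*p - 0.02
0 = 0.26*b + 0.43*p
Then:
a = -0.47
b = -1.88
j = -2.31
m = -5.34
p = 1.14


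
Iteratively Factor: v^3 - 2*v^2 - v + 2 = (v - 1)*(v^2 - v - 2) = (v - 1)*(v + 1)*(v - 2)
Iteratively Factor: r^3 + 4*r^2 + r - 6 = (r + 3)*(r^2 + r - 2) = (r + 2)*(r + 3)*(r - 1)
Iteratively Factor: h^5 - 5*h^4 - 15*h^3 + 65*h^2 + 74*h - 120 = (h - 5)*(h^4 - 15*h^2 - 10*h + 24) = (h - 5)*(h + 2)*(h^3 - 2*h^2 - 11*h + 12) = (h - 5)*(h + 2)*(h + 3)*(h^2 - 5*h + 4) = (h - 5)*(h - 4)*(h + 2)*(h + 3)*(h - 1)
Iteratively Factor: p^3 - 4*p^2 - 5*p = (p + 1)*(p^2 - 5*p) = (p - 5)*(p + 1)*(p)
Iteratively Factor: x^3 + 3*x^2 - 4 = (x + 2)*(x^2 + x - 2) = (x + 2)^2*(x - 1)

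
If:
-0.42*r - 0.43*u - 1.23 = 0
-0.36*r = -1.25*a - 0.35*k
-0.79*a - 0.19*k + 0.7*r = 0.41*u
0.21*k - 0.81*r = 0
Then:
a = 0.94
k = -4.55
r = -1.18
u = -1.71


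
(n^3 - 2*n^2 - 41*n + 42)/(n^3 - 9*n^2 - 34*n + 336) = (n - 1)/(n - 8)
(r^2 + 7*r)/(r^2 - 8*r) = (r + 7)/(r - 8)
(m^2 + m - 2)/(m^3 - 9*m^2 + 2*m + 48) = (m - 1)/(m^2 - 11*m + 24)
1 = 1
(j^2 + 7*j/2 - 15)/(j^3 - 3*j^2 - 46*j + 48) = (j - 5/2)/(j^2 - 9*j + 8)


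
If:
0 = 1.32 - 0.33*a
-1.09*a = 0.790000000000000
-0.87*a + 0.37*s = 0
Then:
No Solution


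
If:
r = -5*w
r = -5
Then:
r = -5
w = 1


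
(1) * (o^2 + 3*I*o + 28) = o^2 + 3*I*o + 28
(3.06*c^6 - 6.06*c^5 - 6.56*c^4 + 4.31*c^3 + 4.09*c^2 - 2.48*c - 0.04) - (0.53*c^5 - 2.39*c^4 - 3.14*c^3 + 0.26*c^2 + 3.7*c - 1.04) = 3.06*c^6 - 6.59*c^5 - 4.17*c^4 + 7.45*c^3 + 3.83*c^2 - 6.18*c + 1.0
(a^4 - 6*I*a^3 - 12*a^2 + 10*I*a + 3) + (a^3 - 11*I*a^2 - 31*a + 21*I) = a^4 + a^3 - 6*I*a^3 - 12*a^2 - 11*I*a^2 - 31*a + 10*I*a + 3 + 21*I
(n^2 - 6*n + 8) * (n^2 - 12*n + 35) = n^4 - 18*n^3 + 115*n^2 - 306*n + 280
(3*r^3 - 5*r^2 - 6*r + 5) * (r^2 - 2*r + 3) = 3*r^5 - 11*r^4 + 13*r^3 + 2*r^2 - 28*r + 15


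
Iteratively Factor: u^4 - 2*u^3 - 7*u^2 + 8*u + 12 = (u + 1)*(u^3 - 3*u^2 - 4*u + 12) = (u - 3)*(u + 1)*(u^2 - 4) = (u - 3)*(u - 2)*(u + 1)*(u + 2)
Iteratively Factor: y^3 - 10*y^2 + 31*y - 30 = (y - 2)*(y^2 - 8*y + 15) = (y - 5)*(y - 2)*(y - 3)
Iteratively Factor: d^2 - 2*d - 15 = (d - 5)*(d + 3)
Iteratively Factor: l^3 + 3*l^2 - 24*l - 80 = (l - 5)*(l^2 + 8*l + 16) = (l - 5)*(l + 4)*(l + 4)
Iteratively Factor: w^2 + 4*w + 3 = (w + 1)*(w + 3)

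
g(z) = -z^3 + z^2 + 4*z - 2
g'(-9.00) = -257.00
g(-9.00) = 772.00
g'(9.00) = -221.00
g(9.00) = -614.00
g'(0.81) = 3.65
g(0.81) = 1.36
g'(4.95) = -59.61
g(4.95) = -78.98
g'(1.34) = 1.29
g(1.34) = 2.75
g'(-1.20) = -2.72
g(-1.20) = -3.63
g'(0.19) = 4.27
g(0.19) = -1.21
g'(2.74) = -13.04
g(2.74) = -4.10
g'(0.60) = 4.12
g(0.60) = 0.54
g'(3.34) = -22.79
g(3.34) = -14.74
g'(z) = -3*z^2 + 2*z + 4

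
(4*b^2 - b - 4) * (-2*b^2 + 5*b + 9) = -8*b^4 + 22*b^3 + 39*b^2 - 29*b - 36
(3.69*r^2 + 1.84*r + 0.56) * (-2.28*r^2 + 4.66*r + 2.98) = -8.4132*r^4 + 13.0002*r^3 + 18.2938*r^2 + 8.0928*r + 1.6688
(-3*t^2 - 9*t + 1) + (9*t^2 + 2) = 6*t^2 - 9*t + 3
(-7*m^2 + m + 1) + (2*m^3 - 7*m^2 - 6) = 2*m^3 - 14*m^2 + m - 5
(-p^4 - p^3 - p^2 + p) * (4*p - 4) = -4*p^5 + 8*p^2 - 4*p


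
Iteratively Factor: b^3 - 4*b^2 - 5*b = (b - 5)*(b^2 + b) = b*(b - 5)*(b + 1)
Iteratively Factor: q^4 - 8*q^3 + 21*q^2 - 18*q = (q)*(q^3 - 8*q^2 + 21*q - 18) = q*(q - 2)*(q^2 - 6*q + 9) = q*(q - 3)*(q - 2)*(q - 3)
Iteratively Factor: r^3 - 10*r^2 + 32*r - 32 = (r - 2)*(r^2 - 8*r + 16) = (r - 4)*(r - 2)*(r - 4)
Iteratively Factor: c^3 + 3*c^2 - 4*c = (c - 1)*(c^2 + 4*c) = (c - 1)*(c + 4)*(c)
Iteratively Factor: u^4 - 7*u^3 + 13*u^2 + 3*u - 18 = (u - 3)*(u^3 - 4*u^2 + u + 6) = (u - 3)*(u + 1)*(u^2 - 5*u + 6) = (u - 3)^2*(u + 1)*(u - 2)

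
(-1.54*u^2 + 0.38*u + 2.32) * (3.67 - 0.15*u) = 0.231*u^3 - 5.7088*u^2 + 1.0466*u + 8.5144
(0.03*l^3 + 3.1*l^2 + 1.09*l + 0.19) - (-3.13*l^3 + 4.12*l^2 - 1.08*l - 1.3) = 3.16*l^3 - 1.02*l^2 + 2.17*l + 1.49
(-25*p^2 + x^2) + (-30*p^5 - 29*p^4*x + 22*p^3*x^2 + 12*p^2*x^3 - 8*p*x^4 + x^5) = -30*p^5 - 29*p^4*x + 22*p^3*x^2 + 12*p^2*x^3 - 25*p^2 - 8*p*x^4 + x^5 + x^2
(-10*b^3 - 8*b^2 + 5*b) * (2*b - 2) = -20*b^4 + 4*b^3 + 26*b^2 - 10*b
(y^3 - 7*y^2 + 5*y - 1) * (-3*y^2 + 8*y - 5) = -3*y^5 + 29*y^4 - 76*y^3 + 78*y^2 - 33*y + 5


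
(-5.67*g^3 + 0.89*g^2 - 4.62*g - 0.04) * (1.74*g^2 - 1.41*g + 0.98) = -9.8658*g^5 + 9.5433*g^4 - 14.8503*g^3 + 7.3168*g^2 - 4.4712*g - 0.0392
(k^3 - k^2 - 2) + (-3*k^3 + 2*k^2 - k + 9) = -2*k^3 + k^2 - k + 7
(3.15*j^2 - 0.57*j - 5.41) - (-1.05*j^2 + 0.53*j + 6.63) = 4.2*j^2 - 1.1*j - 12.04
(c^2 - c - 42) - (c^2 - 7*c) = 6*c - 42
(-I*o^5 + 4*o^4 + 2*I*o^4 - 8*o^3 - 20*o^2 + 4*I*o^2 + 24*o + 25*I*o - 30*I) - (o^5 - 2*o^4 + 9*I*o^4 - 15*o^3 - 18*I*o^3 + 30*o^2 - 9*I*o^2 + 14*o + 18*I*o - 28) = -o^5 - I*o^5 + 6*o^4 - 7*I*o^4 + 7*o^3 + 18*I*o^3 - 50*o^2 + 13*I*o^2 + 10*o + 7*I*o + 28 - 30*I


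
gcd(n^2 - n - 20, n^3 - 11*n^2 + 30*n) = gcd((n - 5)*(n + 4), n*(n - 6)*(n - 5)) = n - 5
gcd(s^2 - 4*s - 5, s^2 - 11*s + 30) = s - 5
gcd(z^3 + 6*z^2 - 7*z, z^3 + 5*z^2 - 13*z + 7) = z^2 + 6*z - 7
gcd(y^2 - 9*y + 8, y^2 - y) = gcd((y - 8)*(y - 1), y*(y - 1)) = y - 1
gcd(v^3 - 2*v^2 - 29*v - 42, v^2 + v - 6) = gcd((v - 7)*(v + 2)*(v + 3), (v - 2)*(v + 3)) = v + 3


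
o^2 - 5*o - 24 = (o - 8)*(o + 3)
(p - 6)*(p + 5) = p^2 - p - 30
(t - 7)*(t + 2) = t^2 - 5*t - 14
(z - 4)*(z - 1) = z^2 - 5*z + 4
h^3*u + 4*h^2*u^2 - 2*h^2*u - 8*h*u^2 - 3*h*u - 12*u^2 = (h - 3)*(h + 4*u)*(h*u + u)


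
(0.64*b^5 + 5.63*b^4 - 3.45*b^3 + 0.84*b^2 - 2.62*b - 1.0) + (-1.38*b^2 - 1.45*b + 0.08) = 0.64*b^5 + 5.63*b^4 - 3.45*b^3 - 0.54*b^2 - 4.07*b - 0.92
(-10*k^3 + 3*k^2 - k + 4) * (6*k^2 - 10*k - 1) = -60*k^5 + 118*k^4 - 26*k^3 + 31*k^2 - 39*k - 4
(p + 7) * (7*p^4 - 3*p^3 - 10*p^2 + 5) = 7*p^5 + 46*p^4 - 31*p^3 - 70*p^2 + 5*p + 35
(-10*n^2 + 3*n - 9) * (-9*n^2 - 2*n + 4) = 90*n^4 - 7*n^3 + 35*n^2 + 30*n - 36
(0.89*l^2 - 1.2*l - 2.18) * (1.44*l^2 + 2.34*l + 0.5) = 1.2816*l^4 + 0.3546*l^3 - 5.5022*l^2 - 5.7012*l - 1.09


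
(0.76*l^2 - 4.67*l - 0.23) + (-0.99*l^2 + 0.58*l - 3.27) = -0.23*l^2 - 4.09*l - 3.5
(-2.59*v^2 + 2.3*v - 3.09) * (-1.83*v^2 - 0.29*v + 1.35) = 4.7397*v^4 - 3.4579*v^3 + 1.4912*v^2 + 4.0011*v - 4.1715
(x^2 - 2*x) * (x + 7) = x^3 + 5*x^2 - 14*x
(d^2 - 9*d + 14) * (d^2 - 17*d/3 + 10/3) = d^4 - 44*d^3/3 + 205*d^2/3 - 328*d/3 + 140/3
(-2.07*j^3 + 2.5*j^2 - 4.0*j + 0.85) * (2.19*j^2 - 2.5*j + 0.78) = -4.5333*j^5 + 10.65*j^4 - 16.6246*j^3 + 13.8115*j^2 - 5.245*j + 0.663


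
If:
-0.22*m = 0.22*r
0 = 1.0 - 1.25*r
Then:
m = -0.80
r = 0.80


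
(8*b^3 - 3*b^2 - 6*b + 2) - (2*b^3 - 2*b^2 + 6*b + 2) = 6*b^3 - b^2 - 12*b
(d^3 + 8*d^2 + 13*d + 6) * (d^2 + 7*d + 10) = d^5 + 15*d^4 + 79*d^3 + 177*d^2 + 172*d + 60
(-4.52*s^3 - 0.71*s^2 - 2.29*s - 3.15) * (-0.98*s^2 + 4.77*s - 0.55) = 4.4296*s^5 - 20.8646*s^4 + 1.3435*s^3 - 7.4458*s^2 - 13.766*s + 1.7325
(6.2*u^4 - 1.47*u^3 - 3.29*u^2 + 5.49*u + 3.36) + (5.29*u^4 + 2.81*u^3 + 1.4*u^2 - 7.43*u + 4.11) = 11.49*u^4 + 1.34*u^3 - 1.89*u^2 - 1.94*u + 7.47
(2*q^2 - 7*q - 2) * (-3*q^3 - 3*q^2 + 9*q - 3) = -6*q^5 + 15*q^4 + 45*q^3 - 63*q^2 + 3*q + 6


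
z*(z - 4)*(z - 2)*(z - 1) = z^4 - 7*z^3 + 14*z^2 - 8*z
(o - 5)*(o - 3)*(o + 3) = o^3 - 5*o^2 - 9*o + 45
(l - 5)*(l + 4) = l^2 - l - 20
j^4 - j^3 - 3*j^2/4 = j^2*(j - 3/2)*(j + 1/2)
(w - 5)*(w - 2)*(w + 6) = w^3 - w^2 - 32*w + 60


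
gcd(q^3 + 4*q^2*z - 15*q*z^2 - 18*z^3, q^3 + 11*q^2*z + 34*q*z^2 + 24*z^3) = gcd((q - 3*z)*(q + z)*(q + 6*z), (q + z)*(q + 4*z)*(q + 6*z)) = q^2 + 7*q*z + 6*z^2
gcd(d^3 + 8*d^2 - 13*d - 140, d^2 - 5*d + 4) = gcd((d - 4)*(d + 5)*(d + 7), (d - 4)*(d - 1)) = d - 4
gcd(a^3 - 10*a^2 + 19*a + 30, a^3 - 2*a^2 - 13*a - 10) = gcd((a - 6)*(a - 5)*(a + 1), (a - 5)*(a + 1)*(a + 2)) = a^2 - 4*a - 5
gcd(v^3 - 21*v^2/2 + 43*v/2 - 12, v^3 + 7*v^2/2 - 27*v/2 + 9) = v^2 - 5*v/2 + 3/2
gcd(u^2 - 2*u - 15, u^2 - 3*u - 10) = u - 5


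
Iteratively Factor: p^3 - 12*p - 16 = (p + 2)*(p^2 - 2*p - 8) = (p + 2)^2*(p - 4)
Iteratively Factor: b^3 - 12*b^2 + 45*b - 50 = (b - 2)*(b^2 - 10*b + 25) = (b - 5)*(b - 2)*(b - 5)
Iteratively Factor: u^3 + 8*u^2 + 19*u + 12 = (u + 1)*(u^2 + 7*u + 12) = (u + 1)*(u + 3)*(u + 4)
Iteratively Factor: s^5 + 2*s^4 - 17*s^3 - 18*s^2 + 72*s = (s - 3)*(s^4 + 5*s^3 - 2*s^2 - 24*s) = s*(s - 3)*(s^3 + 5*s^2 - 2*s - 24) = s*(s - 3)*(s + 3)*(s^2 + 2*s - 8) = s*(s - 3)*(s - 2)*(s + 3)*(s + 4)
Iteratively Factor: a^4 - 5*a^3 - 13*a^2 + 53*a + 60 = (a + 3)*(a^3 - 8*a^2 + 11*a + 20) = (a - 5)*(a + 3)*(a^2 - 3*a - 4) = (a - 5)*(a - 4)*(a + 3)*(a + 1)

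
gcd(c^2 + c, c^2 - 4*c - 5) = c + 1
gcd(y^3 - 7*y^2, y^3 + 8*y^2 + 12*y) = y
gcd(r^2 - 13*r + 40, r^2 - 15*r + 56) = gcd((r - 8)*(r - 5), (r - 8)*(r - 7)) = r - 8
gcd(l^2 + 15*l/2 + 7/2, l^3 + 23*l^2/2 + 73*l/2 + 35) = l + 7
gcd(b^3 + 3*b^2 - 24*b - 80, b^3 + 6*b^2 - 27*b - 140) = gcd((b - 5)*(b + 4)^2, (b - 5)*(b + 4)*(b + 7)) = b^2 - b - 20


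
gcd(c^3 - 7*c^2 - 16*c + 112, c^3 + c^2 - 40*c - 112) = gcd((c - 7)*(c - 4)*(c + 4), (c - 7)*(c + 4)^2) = c^2 - 3*c - 28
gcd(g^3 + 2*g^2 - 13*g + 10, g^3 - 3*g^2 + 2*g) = g^2 - 3*g + 2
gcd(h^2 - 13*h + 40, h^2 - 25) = h - 5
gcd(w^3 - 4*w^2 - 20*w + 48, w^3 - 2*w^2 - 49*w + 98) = w - 2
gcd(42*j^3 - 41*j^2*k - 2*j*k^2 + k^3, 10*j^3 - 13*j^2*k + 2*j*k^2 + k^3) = j - k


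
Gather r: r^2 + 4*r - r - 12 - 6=r^2 + 3*r - 18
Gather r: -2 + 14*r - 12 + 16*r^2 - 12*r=16*r^2 + 2*r - 14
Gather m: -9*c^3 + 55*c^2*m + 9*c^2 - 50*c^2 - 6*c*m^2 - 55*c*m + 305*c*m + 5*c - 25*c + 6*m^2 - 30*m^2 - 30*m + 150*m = -9*c^3 - 41*c^2 - 20*c + m^2*(-6*c - 24) + m*(55*c^2 + 250*c + 120)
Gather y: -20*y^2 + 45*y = -20*y^2 + 45*y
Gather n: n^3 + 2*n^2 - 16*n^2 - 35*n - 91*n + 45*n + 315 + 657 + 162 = n^3 - 14*n^2 - 81*n + 1134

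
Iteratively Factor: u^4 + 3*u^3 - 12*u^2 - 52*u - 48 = (u + 3)*(u^3 - 12*u - 16) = (u + 2)*(u + 3)*(u^2 - 2*u - 8) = (u + 2)^2*(u + 3)*(u - 4)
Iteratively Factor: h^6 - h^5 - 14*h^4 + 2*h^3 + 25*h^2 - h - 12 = (h + 1)*(h^5 - 2*h^4 - 12*h^3 + 14*h^2 + 11*h - 12) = (h - 4)*(h + 1)*(h^4 + 2*h^3 - 4*h^2 - 2*h + 3) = (h - 4)*(h - 1)*(h + 1)*(h^3 + 3*h^2 - h - 3) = (h - 4)*(h - 1)*(h + 1)*(h + 3)*(h^2 - 1) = (h - 4)*(h - 1)^2*(h + 1)*(h + 3)*(h + 1)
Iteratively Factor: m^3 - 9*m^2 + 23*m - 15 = (m - 5)*(m^2 - 4*m + 3) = (m - 5)*(m - 1)*(m - 3)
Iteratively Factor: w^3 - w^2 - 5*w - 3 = (w + 1)*(w^2 - 2*w - 3) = (w - 3)*(w + 1)*(w + 1)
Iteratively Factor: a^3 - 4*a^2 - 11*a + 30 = (a - 2)*(a^2 - 2*a - 15) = (a - 5)*(a - 2)*(a + 3)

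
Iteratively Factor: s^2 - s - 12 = (s + 3)*(s - 4)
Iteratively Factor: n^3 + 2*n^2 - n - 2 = (n - 1)*(n^2 + 3*n + 2) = (n - 1)*(n + 1)*(n + 2)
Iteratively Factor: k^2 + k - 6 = (k + 3)*(k - 2)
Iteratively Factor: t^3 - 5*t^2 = (t)*(t^2 - 5*t) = t^2*(t - 5)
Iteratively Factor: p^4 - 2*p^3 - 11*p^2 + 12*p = (p - 4)*(p^3 + 2*p^2 - 3*p) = p*(p - 4)*(p^2 + 2*p - 3) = p*(p - 4)*(p - 1)*(p + 3)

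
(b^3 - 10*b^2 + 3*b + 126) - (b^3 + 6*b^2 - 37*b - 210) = -16*b^2 + 40*b + 336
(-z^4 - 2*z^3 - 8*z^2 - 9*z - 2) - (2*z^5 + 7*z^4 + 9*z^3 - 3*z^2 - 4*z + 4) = -2*z^5 - 8*z^4 - 11*z^3 - 5*z^2 - 5*z - 6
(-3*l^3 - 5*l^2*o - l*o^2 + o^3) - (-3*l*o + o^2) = -3*l^3 - 5*l^2*o - l*o^2 + 3*l*o + o^3 - o^2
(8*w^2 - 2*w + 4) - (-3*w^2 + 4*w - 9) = 11*w^2 - 6*w + 13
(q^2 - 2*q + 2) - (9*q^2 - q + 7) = -8*q^2 - q - 5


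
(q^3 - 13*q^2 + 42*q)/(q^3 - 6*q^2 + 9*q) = (q^2 - 13*q + 42)/(q^2 - 6*q + 9)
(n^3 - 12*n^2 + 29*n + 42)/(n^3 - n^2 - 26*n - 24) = (n - 7)/(n + 4)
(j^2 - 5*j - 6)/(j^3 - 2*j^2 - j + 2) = (j - 6)/(j^2 - 3*j + 2)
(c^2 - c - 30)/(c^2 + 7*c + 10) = (c - 6)/(c + 2)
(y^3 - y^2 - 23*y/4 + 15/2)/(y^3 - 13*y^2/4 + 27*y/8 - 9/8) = 2*(2*y^2 + y - 10)/(4*y^2 - 7*y + 3)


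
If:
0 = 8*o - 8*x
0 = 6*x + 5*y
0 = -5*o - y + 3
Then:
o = 15/19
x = 15/19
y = -18/19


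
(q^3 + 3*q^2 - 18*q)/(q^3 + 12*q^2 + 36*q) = (q - 3)/(q + 6)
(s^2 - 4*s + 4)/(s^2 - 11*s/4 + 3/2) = 4*(s - 2)/(4*s - 3)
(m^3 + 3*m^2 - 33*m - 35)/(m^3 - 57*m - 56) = (m - 5)/(m - 8)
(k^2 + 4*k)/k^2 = (k + 4)/k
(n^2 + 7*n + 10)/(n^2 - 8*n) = (n^2 + 7*n + 10)/(n*(n - 8))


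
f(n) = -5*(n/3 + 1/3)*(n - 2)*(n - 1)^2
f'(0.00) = -5.00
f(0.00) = 3.33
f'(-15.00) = 25920.00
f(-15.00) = -101546.67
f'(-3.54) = 490.52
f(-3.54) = -483.40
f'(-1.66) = 72.36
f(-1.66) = -28.49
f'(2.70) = -35.87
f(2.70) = -12.48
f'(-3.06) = 336.67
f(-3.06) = -286.36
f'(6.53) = -1243.45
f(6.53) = -1738.57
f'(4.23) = -255.29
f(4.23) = -202.80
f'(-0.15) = -4.14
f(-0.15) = 4.03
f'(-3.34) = 421.87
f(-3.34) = -392.27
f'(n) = -5*(n/3 + 1/3)*(n - 2)*(2*n - 2) - 5*(n/3 + 1/3)*(n - 1)^2 - 5*(n - 2)*(n - 1)^2/3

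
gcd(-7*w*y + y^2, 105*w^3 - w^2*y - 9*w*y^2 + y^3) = -7*w + y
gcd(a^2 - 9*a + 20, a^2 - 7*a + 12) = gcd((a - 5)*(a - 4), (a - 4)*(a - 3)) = a - 4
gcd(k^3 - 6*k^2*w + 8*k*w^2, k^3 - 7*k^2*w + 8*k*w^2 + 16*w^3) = -k + 4*w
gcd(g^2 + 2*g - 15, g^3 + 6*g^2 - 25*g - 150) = g + 5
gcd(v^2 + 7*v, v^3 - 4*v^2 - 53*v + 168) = v + 7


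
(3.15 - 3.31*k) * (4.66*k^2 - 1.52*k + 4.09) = -15.4246*k^3 + 19.7102*k^2 - 18.3259*k + 12.8835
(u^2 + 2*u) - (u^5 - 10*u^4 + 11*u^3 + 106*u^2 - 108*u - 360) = -u^5 + 10*u^4 - 11*u^3 - 105*u^2 + 110*u + 360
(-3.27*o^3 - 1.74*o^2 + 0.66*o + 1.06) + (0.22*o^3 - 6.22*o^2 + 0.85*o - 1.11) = -3.05*o^3 - 7.96*o^2 + 1.51*o - 0.05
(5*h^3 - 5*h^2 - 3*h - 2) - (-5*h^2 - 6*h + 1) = 5*h^3 + 3*h - 3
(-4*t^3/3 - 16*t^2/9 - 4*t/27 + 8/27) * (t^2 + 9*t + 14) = -4*t^5/3 - 124*t^4/9 - 940*t^3/27 - 700*t^2/27 + 16*t/27 + 112/27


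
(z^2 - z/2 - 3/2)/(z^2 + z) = (z - 3/2)/z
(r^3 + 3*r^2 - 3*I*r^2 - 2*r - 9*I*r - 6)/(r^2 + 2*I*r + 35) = (r^3 + 3*r^2*(1 - I) - r*(2 + 9*I) - 6)/(r^2 + 2*I*r + 35)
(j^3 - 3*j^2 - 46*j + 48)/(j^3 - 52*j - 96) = (j - 1)/(j + 2)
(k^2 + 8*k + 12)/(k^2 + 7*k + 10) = (k + 6)/(k + 5)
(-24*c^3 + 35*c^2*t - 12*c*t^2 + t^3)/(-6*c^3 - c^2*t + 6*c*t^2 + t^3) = (24*c^2 - 11*c*t + t^2)/(6*c^2 + 7*c*t + t^2)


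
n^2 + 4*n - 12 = (n - 2)*(n + 6)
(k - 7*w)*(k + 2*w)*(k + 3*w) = k^3 - 2*k^2*w - 29*k*w^2 - 42*w^3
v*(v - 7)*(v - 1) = v^3 - 8*v^2 + 7*v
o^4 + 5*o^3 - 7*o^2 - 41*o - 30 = (o - 3)*(o + 1)*(o + 2)*(o + 5)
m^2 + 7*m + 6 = (m + 1)*(m + 6)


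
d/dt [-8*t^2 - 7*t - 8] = -16*t - 7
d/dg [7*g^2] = 14*g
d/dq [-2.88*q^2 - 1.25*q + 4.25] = -5.76*q - 1.25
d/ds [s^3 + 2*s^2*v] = s*(3*s + 4*v)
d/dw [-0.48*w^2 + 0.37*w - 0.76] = 0.37 - 0.96*w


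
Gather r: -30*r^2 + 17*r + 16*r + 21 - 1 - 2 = -30*r^2 + 33*r + 18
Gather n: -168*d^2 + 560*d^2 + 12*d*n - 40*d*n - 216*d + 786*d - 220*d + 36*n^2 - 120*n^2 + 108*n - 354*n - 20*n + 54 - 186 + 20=392*d^2 + 350*d - 84*n^2 + n*(-28*d - 266) - 112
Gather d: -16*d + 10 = 10 - 16*d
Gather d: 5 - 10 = -5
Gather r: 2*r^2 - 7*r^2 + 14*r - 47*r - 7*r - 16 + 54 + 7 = -5*r^2 - 40*r + 45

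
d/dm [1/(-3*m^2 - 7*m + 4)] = (6*m + 7)/(3*m^2 + 7*m - 4)^2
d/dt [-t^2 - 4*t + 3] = -2*t - 4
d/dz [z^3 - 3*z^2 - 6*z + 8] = 3*z^2 - 6*z - 6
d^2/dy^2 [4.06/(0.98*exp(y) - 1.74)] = (3.899224*exp(y) + 6.923112)*exp(y)/(0.98*exp(y) - 1.74)^3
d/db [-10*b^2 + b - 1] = 1 - 20*b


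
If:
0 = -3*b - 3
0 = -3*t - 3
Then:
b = -1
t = -1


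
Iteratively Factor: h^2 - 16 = (h - 4)*(h + 4)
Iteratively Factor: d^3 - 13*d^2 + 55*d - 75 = (d - 5)*(d^2 - 8*d + 15) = (d - 5)*(d - 3)*(d - 5)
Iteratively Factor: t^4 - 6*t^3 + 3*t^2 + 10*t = (t - 2)*(t^3 - 4*t^2 - 5*t) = (t - 5)*(t - 2)*(t^2 + t) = (t - 5)*(t - 2)*(t + 1)*(t)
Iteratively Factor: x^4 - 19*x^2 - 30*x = (x + 2)*(x^3 - 2*x^2 - 15*x) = (x - 5)*(x + 2)*(x^2 + 3*x) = (x - 5)*(x + 2)*(x + 3)*(x)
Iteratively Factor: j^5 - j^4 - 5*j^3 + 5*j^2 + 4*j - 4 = (j + 1)*(j^4 - 2*j^3 - 3*j^2 + 8*j - 4) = (j - 2)*(j + 1)*(j^3 - 3*j + 2) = (j - 2)*(j + 1)*(j + 2)*(j^2 - 2*j + 1) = (j - 2)*(j - 1)*(j + 1)*(j + 2)*(j - 1)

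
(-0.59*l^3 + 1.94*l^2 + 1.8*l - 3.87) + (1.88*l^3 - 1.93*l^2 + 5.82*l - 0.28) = 1.29*l^3 + 0.01*l^2 + 7.62*l - 4.15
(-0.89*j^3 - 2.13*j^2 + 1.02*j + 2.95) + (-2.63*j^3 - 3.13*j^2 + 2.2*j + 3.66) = -3.52*j^3 - 5.26*j^2 + 3.22*j + 6.61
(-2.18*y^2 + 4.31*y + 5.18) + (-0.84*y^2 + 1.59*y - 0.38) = -3.02*y^2 + 5.9*y + 4.8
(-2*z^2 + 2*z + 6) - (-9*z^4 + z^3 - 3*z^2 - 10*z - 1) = 9*z^4 - z^3 + z^2 + 12*z + 7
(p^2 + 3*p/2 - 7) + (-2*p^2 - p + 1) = -p^2 + p/2 - 6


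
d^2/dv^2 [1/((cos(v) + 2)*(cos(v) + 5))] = (-4*sin(v)^4 + 11*sin(v)^2 + 385*cos(v)/4 - 21*cos(3*v)/4 + 71)/((cos(v) + 2)^3*(cos(v) + 5)^3)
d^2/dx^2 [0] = 0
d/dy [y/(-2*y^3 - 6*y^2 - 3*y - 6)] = 2*(2*y^3 + 3*y^2 - 3)/(4*y^6 + 24*y^5 + 48*y^4 + 60*y^3 + 81*y^2 + 36*y + 36)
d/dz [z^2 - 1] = 2*z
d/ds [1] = 0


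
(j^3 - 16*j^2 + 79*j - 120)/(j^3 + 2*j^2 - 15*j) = (j^2 - 13*j + 40)/(j*(j + 5))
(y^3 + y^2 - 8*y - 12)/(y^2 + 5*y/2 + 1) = 2*(y^2 - y - 6)/(2*y + 1)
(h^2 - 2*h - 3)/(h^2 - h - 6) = (h + 1)/(h + 2)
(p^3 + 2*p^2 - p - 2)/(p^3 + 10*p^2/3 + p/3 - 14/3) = 3*(p + 1)/(3*p + 7)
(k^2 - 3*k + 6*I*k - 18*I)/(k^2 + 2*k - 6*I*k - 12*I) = (k^2 + k*(-3 + 6*I) - 18*I)/(k^2 + k*(2 - 6*I) - 12*I)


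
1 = 1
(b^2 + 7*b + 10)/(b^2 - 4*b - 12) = (b + 5)/(b - 6)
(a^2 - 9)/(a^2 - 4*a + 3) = (a + 3)/(a - 1)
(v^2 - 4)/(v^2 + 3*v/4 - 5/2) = 4*(v - 2)/(4*v - 5)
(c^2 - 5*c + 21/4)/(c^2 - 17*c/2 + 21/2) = (c - 7/2)/(c - 7)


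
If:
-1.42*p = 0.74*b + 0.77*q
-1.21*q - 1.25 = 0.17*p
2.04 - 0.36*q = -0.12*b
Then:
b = -26.70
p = 15.67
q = -3.23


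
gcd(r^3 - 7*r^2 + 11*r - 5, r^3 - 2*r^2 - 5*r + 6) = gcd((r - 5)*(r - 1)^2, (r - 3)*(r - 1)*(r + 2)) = r - 1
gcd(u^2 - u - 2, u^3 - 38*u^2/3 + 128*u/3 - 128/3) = u - 2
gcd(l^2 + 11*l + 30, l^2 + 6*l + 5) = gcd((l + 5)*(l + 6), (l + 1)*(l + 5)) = l + 5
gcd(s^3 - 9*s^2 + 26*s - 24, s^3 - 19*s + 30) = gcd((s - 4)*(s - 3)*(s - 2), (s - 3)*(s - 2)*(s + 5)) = s^2 - 5*s + 6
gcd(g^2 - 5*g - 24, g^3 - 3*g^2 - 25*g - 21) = g + 3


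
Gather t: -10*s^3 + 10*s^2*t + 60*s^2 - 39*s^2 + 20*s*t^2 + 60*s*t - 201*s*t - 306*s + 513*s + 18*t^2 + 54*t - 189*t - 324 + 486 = -10*s^3 + 21*s^2 + 207*s + t^2*(20*s + 18) + t*(10*s^2 - 141*s - 135) + 162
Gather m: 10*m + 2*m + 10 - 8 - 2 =12*m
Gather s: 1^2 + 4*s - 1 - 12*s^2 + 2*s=-12*s^2 + 6*s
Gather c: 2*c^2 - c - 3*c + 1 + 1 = 2*c^2 - 4*c + 2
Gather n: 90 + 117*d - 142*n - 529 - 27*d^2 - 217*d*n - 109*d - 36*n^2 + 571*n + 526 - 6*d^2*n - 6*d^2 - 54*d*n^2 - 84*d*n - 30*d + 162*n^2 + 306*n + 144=-33*d^2 - 22*d + n^2*(126 - 54*d) + n*(-6*d^2 - 301*d + 735) + 231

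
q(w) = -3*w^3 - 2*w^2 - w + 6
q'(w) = -9*w^2 - 4*w - 1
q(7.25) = -1249.61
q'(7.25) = -503.06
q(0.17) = 5.76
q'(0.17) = -1.94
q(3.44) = -143.23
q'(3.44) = -121.26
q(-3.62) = 125.72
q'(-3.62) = -104.46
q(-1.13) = 8.90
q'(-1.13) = -7.97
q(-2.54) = 44.80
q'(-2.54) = -48.90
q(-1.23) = 9.79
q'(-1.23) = -9.70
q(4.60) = -332.93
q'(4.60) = -209.84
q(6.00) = -720.00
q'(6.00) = -349.00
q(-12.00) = 4914.00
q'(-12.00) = -1249.00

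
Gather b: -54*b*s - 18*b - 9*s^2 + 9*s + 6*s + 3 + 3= b*(-54*s - 18) - 9*s^2 + 15*s + 6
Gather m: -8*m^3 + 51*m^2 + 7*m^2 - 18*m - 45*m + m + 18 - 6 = -8*m^3 + 58*m^2 - 62*m + 12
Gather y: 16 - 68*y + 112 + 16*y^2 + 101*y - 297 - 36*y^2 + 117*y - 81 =-20*y^2 + 150*y - 250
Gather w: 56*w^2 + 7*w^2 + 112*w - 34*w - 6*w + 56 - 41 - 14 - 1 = 63*w^2 + 72*w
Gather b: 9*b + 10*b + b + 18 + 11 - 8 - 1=20*b + 20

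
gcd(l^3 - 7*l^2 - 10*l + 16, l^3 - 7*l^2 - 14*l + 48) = l - 8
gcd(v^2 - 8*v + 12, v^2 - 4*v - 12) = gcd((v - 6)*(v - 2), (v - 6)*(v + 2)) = v - 6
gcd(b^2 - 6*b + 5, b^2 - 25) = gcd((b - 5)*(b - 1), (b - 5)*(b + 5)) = b - 5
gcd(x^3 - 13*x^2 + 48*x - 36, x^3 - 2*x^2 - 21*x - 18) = x - 6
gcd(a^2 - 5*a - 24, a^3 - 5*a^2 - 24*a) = a^2 - 5*a - 24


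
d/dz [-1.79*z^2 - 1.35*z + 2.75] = -3.58*z - 1.35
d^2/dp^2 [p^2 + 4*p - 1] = 2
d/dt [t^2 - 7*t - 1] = 2*t - 7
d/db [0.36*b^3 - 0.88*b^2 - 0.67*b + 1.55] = 1.08*b^2 - 1.76*b - 0.67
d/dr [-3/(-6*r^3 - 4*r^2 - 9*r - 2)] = 3*(-18*r^2 - 8*r - 9)/(6*r^3 + 4*r^2 + 9*r + 2)^2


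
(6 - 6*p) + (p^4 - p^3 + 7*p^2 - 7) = p^4 - p^3 + 7*p^2 - 6*p - 1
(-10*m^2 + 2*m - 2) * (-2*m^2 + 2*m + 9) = 20*m^4 - 24*m^3 - 82*m^2 + 14*m - 18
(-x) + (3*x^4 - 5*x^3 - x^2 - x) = 3*x^4 - 5*x^3 - x^2 - 2*x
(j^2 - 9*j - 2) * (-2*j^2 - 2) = -2*j^4 + 18*j^3 + 2*j^2 + 18*j + 4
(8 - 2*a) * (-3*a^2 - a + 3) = 6*a^3 - 22*a^2 - 14*a + 24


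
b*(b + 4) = b^2 + 4*b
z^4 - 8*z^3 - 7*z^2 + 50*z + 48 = (z - 8)*(z - 3)*(z + 1)*(z + 2)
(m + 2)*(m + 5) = m^2 + 7*m + 10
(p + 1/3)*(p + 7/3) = p^2 + 8*p/3 + 7/9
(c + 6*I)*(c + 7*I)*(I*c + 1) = I*c^3 - 12*c^2 - 29*I*c - 42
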